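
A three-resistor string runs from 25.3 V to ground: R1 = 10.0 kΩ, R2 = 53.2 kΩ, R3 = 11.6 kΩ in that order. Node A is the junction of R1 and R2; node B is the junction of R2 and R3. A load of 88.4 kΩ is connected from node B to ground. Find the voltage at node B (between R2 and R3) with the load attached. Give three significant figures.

At node B, R3 is in parallel with the load: R3‖R_L = 10.25 kΩ.
Below node A the resistance is R2 + (R3‖R_L) = 63.45 kΩ, so V_A = 25.3 × 63.45/73.45 = 21.86 V.
Then V_B = V_A × (R3‖R_L)/(R2 + R3‖R_L) = 21.86 × 10.25/63.45 = 3.53 V.

V ≈ 3.53 V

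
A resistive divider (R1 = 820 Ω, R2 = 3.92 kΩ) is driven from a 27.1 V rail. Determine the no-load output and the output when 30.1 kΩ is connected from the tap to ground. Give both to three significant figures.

Open-circuit: V = 27.1 × 3920/(820 + 3920) = 22.4 V.
With the load, R2 becomes R2‖R_L = 3468 Ω, so V = 27.1 × 3468/4288 = 21.9 V.

Unloaded: 22.4 V; loaded: 21.9 V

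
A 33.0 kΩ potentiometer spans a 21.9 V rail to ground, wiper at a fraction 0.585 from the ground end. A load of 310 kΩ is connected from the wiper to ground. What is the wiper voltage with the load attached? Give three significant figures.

The wiper splits the pot into (1−α)R = 13.70 kΩ above and αR = 19.30 kΩ below.
Lower section ‖ load = 18.17 kΩ.
V_wiper = 21.9 × 18.17/(13.70 + 18.17) = 12.5 V.

V ≈ 12.5 V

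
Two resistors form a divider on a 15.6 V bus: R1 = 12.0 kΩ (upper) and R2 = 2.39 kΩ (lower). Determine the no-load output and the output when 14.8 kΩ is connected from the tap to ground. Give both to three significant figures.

Open-circuit: V = 15.6 × 2.39/(12.0 + 2.39) = 2.59 V.
With the load, R2 becomes R2‖R_L = 2.058 kΩ, so V = 15.6 × 2.058/14.06 = 2.28 V.

Unloaded: 2.59 V; loaded: 2.28 V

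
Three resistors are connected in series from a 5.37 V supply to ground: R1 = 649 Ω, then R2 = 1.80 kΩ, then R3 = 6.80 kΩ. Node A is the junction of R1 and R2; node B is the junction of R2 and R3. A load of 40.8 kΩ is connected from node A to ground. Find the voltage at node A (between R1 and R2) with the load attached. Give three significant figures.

Below node A the series string R2+R3 = 8600 Ω sits in parallel with the 40800 Ω load: 7103 Ω.
V_A = 5.37 × 7103/(649 + 7103) = 4.92 V.

V ≈ 4.92 V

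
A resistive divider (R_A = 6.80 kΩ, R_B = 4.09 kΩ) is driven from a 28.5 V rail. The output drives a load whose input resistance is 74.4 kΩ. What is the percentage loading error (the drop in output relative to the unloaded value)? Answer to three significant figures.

3.32 %

The divider's output (Thévenin) resistance is R_A‖R_B = 2.554 kΩ.
Fractional drop under load = R_th/(R_th + R_L) = 2.554 / (2.554 + 74.4) = 0.03319.
So the output falls by 3.32 %.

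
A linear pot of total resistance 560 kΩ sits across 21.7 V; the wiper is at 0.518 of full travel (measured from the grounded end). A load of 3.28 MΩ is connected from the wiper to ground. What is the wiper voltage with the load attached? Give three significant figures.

V ≈ 10.8 V

The wiper splits the pot into (1−α)R = 269.9 kΩ above and αR = 290.1 kΩ below.
Lower section ‖ load = 266.5 kΩ.
V_wiper = 21.7 × 266.5/(269.9 + 266.5) = 10.8 V.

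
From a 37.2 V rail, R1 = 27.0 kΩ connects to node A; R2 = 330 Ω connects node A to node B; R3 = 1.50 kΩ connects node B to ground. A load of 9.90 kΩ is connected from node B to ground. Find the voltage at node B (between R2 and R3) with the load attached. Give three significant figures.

V ≈ 1.69 V

At node B, R3 is in parallel with the load: R3‖R_L = 1303 Ω.
Below node A the resistance is R2 + (R3‖R_L) = 1633 Ω, so V_A = 37.2 × 1633/28630 = 2.121 V.
Then V_B = V_A × (R3‖R_L)/(R2 + R3‖R_L) = 2.121 × 1303/1633 = 1.69 V.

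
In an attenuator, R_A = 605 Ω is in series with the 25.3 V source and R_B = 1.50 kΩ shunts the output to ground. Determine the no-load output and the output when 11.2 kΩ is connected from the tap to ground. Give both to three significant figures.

Unloaded: 18.0 V; loaded: 17.4 V

Open-circuit: V = 25.3 × 1500/(605 + 1500) = 18.0 V.
With the load, R_B becomes R_B‖R_L = 1323 Ω, so V = 25.3 × 1323/1928 = 17.4 V.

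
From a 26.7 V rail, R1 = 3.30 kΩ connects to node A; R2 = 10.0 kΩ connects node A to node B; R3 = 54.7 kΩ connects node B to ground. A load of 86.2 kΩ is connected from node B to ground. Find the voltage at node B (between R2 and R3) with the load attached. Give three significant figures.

V ≈ 19.1 V

At node B, R3 is in parallel with the load: R3‖R_L = 33.46 kΩ.
Below node A the resistance is R2 + (R3‖R_L) = 43.46 kΩ, so V_A = 26.7 × 43.46/46.76 = 24.82 V.
Then V_B = V_A × (R3‖R_L)/(R2 + R3‖R_L) = 24.82 × 33.46/43.46 = 19.1 V.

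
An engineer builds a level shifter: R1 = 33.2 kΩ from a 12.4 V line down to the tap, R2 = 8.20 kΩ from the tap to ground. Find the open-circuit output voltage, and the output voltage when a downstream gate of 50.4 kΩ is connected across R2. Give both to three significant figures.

Unloaded: 2.46 V; loaded: 2.17 V

Open-circuit: V = 12.4 × 8.20/(33.2 + 8.20) = 2.46 V.
With the load, R2 becomes R2‖R_L = 7.053 kΩ, so V = 12.4 × 7.053/40.25 = 2.17 V.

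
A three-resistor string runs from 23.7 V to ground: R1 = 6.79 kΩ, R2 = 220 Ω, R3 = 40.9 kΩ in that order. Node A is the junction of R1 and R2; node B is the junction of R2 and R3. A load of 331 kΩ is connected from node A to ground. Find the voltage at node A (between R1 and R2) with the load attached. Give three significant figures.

V ≈ 20.0 V

Below node A the series string R2+R3 = 41120 Ω sits in parallel with the 331000 Ω load: 36580 Ω.
V_A = 23.7 × 36580/(6790 + 36580) = 20.0 V.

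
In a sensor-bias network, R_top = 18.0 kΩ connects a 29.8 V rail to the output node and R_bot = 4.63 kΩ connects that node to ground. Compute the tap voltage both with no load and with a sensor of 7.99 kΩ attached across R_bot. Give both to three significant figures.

Unloaded: 6.10 V; loaded: 4.17 V

Open-circuit: V = 29.8 × 4.63/(18.0 + 4.63) = 6.10 V.
With the load, R_bot becomes R_bot‖R_L = 2.931 kΩ, so V = 29.8 × 2.931/20.93 = 4.17 V.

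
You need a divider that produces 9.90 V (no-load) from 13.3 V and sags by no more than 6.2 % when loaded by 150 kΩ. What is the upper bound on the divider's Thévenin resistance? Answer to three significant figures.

Loading drop = R_th/(R_th + R_L) ≤ 0.0620, so R_th ≤ R_L · ε/(1−ε) = 150 kΩ × 0.0620/0.9380 = 9.91 kΩ.

R_th ≤ 9.91 kΩ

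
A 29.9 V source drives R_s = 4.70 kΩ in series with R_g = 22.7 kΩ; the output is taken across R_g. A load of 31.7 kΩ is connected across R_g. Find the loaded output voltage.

The load sits in parallel with R_g: R_g‖R_L = (22.7 × 31.7) / (22.7 + 31.7) = 13.23 kΩ.
V_out = 29.9 × 13.23 / (4.70 + 13.23) = 29.9 × 13.23/17.93 = 22.1 V.

V_out ≈ 22.1 V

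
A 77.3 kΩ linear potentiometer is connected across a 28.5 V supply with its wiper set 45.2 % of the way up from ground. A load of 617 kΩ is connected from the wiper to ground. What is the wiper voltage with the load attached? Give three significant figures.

The wiper splits the pot into (1−α)R = 42.36 kΩ above and αR = 34.94 kΩ below.
Lower section ‖ load = 33.07 kΩ.
V_wiper = 28.5 × 33.07/(42.36 + 33.07) = 12.5 V.

V ≈ 12.5 V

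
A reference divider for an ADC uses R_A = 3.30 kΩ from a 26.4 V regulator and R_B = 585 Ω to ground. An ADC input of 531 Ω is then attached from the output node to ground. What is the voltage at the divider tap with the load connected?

V_out ≈ 2.05 V

The load sits in parallel with R_B: R_B‖R_L = (585 × 531) / (585 + 531) = 278.3 Ω.
V_out = 26.4 × 278.3 / (3300 + 278.3) = 26.4 × 278.3/3578 = 2.05 V.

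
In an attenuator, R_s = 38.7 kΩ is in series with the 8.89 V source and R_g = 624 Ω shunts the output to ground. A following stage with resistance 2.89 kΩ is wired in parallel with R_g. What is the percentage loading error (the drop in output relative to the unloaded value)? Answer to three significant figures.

17.5 %

Unloaded V = 8.89 × 624/39320 = 0.1411 V.
Loaded: R_g‖R_L = 513.2 Ω, giving V = 8.89 × 513.2/39210 = 0.1163 V.
Drop = (0.1411 − 0.1163) / 0.1411 = 17.5 %.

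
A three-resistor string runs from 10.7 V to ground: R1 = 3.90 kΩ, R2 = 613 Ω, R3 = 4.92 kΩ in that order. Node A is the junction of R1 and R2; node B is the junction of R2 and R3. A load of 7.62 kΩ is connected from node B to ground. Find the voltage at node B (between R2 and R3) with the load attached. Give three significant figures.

At node B, R3 is in parallel with the load: R3‖R_L = 2990 Ω.
Below node A the resistance is R2 + (R3‖R_L) = 3603 Ω, so V_A = 10.7 × 3603/7503 = 5.138 V.
Then V_B = V_A × (R3‖R_L)/(R2 + R3‖R_L) = 5.138 × 2990/3603 = 4.26 V.

V ≈ 4.26 V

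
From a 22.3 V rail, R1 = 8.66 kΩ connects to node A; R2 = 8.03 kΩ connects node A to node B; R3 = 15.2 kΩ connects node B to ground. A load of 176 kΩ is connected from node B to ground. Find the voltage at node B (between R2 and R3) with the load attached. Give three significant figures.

V ≈ 10.2 V

At node B, R3 is in parallel with the load: R3‖R_L = 13.99 kΩ.
Below node A the resistance is R2 + (R3‖R_L) = 22.02 kΩ, so V_A = 22.3 × 22.02/30.68 = 16.01 V.
Then V_B = V_A × (R3‖R_L)/(R2 + R3‖R_L) = 16.01 × 13.99/22.02 = 10.2 V.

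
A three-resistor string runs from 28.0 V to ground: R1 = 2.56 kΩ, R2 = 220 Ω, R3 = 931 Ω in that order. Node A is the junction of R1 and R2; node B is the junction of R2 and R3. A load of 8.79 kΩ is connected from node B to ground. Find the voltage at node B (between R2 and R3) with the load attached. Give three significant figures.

V ≈ 6.51 V

At node B, R3 is in parallel with the load: R3‖R_L = 841.8 Ω.
Below node A the resistance is R2 + (R3‖R_L) = 1062 Ω, so V_A = 28.0 × 1062/3622 = 8.209 V.
Then V_B = V_A × (R3‖R_L)/(R2 + R3‖R_L) = 8.209 × 841.8/1062 = 6.51 V.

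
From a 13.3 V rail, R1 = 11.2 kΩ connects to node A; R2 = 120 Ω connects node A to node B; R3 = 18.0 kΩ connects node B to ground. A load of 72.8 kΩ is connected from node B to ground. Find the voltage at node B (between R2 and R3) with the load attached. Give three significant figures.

V ≈ 7.45 V

At node B, R3 is in parallel with the load: R3‖R_L = 14430 Ω.
Below node A the resistance is R2 + (R3‖R_L) = 14550 Ω, so V_A = 13.3 × 14550/25750 = 7.516 V.
Then V_B = V_A × (R3‖R_L)/(R2 + R3‖R_L) = 7.516 × 14430/14550 = 7.45 V.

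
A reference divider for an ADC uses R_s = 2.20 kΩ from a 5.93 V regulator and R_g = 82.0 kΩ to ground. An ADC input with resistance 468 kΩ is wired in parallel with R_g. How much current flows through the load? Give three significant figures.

R_g‖R_L = 69.77 kΩ; V_out = 5.93 × 69.77/71.97 = 5.749 V.
I_L = V_out / R_L = 5.749 / 468 kΩ = 0.0123 mA.

I_L ≈ 0.0123 mA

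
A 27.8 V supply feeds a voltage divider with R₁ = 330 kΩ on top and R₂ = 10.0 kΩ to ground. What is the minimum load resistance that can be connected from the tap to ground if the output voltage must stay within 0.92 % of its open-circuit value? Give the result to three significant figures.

Output resistance R_th = R₁‖R₂ = (330 × 10.0)/340.0 = 9.706 kΩ.
The fractional drop is R_th/(R_th + R_L); requiring this ≤ 0.00920 gives R_L ≥ R_th(1/0.00920 − 1) = 9.706 × 107.7 = 1.05 MΩ.

R_L(min) ≈ 1.05 MΩ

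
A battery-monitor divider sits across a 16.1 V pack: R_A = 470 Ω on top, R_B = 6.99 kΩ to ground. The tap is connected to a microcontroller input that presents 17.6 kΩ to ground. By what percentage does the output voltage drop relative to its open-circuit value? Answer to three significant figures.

2.44 %

The divider's output (Thévenin) resistance is R_A‖R_B = 440.4 Ω.
Fractional drop under load = R_th/(R_th + R_L) = 440.4 / (440.4 + 17600) = 0.02441.
So the output falls by 2.44 %.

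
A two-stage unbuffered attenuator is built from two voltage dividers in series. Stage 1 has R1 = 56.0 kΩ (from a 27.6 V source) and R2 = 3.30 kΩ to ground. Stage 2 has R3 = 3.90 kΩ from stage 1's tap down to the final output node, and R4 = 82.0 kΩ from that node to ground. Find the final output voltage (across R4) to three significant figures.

Stage 2 presents R3+R4 = 85.90 kΩ as a load on stage 1's tap.
Stage 1's lower leg becomes R2‖(R3+R4) = 3.178 kΩ, so V_mid = 27.6 × 3.178/59.18 = 1.482 V.
Stage 2 is itself unloaded: V_out = V_mid × R4/(R3+R4) = 1.482 × 82.0/85.90 = 1.41 V.

V_out ≈ 1.41 V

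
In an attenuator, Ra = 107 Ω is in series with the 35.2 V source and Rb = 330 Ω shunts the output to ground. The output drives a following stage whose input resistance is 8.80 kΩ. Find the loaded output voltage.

The load sits in parallel with Rb: Rb‖R_L = (330 × 8800) / (330 + 8800) = 318.1 Ω.
V_out = 35.2 × 318.1 / (107 + 318.1) = 35.2 × 318.1/425.1 = 26.3 V.
(Unloaded it would have been 26.6 V.)

V_out ≈ 26.3 V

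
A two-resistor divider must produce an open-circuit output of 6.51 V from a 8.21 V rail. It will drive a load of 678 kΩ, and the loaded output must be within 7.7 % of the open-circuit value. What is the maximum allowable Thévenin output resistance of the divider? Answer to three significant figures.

Loading drop = R_th/(R_th + R_L) ≤ 0.0770, so R_th ≤ R_L · ε/(1−ε) = 678 kΩ × 0.0770/0.9230 = 56.6 kΩ.
(Any R1, R2 with R2/(R1+R2) = 0.793 and R1‖R2 ≤ 56.6 kΩ will meet the spec.)

R_th ≤ 56.6 kΩ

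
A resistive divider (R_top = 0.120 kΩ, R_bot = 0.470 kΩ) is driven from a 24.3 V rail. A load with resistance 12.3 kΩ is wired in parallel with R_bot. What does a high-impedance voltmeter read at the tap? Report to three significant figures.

The load sits in parallel with R_bot: R_bot‖R_L = (470 × 12300) / (470 + 12300) = 452.7 Ω.
V_out = 24.3 × 452.7 / (120 + 452.7) = 24.3 × 452.7/572.7 = 19.2 V.

V_out ≈ 19.2 V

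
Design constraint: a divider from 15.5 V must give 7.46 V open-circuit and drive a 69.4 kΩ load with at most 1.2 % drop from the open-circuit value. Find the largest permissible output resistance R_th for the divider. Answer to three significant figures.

R_th ≤ 843 Ω

Loading drop = R_th/(R_th + R_L) ≤ 0.0120, so R_th ≤ R_L · ε/(1−ε) = 69.4 kΩ × 0.0120/0.9880 = 843 Ω.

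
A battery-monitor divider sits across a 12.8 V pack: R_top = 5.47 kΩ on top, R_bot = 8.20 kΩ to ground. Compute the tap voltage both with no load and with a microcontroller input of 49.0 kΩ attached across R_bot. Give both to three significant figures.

Unloaded: 7.68 V; loaded: 7.20 V

Open-circuit: V = 12.8 × 8.20/(5.47 + 8.20) = 7.68 V.
With the load, R_bot becomes R_bot‖R_L = 7.024 kΩ, so V = 12.8 × 7.024/12.49 = 7.20 V.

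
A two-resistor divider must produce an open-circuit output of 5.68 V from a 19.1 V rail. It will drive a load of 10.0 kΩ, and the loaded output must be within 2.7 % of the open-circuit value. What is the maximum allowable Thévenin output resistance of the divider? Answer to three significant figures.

R_th ≤ 277 Ω

Loading drop = R_th/(R_th + R_L) ≤ 0.0270, so R_th ≤ R_L · ε/(1−ε) = 10.0 kΩ × 0.0270/0.9730 = 277 Ω.
(Any R1, R2 with R2/(R1+R2) = 0.297 and R1‖R2 ≤ 277 Ω will meet the spec.)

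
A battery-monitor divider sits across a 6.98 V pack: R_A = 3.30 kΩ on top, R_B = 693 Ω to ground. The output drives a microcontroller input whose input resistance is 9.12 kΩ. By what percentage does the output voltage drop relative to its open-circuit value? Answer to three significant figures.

5.91 %

The divider's output (Thévenin) resistance is R_A‖R_B = 572.7 Ω.
Fractional drop under load = R_th/(R_th + R_L) = 572.7 / (572.7 + 9120) = 0.05909.
So the output falls by 5.91 %.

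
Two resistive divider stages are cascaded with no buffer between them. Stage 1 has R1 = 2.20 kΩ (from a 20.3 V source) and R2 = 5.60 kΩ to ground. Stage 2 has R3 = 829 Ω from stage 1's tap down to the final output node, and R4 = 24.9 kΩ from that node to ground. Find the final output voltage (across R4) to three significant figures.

V_out ≈ 13.3 V

Stage 2 presents R3+R4 = 25730 Ω as a load on stage 1's tap.
Stage 1's lower leg becomes R2‖(R3+R4) = 4599 Ω, so V_mid = 20.3 × 4599/6799 = 13.73 V.
Stage 2 is itself unloaded: V_out = V_mid × R4/(R3+R4) = 13.73 × 24900/25730 = 13.3 V.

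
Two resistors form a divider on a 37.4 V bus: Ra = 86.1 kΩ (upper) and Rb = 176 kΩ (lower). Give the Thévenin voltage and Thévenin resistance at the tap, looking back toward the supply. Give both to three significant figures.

V_th is the open-circuit tap voltage: 37.4 × 176/(86.1 + 176) = 25.1 V.
With the supply zeroed, Ra and Rb appear in parallel from the tap: R_th = Ra‖Rb = (86.1 × 176)/262.1 = 57.8 kΩ.

V_th = 25.1 V, R_th = 57.8 kΩ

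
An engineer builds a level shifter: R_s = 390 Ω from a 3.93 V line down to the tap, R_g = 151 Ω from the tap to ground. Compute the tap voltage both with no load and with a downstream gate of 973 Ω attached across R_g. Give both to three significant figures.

Unloaded: 1.10 V; loaded: 0.987 V

Open-circuit: V = 3.93 × 151/(390 + 151) = 1.10 V.
With the load, R_g becomes R_g‖R_L = 130.7 Ω, so V = 3.93 × 130.7/520.7 = 0.987 V.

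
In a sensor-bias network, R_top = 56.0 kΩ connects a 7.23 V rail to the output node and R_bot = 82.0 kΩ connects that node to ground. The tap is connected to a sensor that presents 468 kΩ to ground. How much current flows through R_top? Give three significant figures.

I ≈ 0.0575 mA

R_bot‖R_L = 69.77 kΩ, so the source sees R_top + R_bot‖R_L = 125.8 kΩ.
I = 7.23 V / 125.8 kΩ = 0.0575 mA.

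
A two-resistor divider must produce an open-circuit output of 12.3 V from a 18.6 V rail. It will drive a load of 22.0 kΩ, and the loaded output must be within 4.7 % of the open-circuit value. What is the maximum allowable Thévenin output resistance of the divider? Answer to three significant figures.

R_th ≤ 1.08 kΩ

Loading drop = R_th/(R_th + R_L) ≤ 0.0470, so R_th ≤ R_L · ε/(1−ε) = 22.0 kΩ × 0.0470/0.9530 = 1.08 kΩ.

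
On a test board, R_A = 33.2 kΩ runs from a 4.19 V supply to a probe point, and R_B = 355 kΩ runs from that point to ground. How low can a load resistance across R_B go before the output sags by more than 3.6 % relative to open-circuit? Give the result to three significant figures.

R_L(min) ≈ 813 kΩ

Output resistance R_th = R_A‖R_B = (33.2 × 355)/388.2 = 30.36 kΩ.
The fractional drop is R_th/(R_th + R_L); requiring this ≤ 0.0360 gives R_L ≥ R_th(1/0.0360 − 1) = 30.36 × 26.78 = 813 kΩ.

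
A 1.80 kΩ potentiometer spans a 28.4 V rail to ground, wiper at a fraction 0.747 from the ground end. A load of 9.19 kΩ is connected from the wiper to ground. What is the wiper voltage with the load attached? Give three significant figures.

The wiper splits the pot into (1−α)R = 455.4 Ω above and αR = 1345 Ω below.
Lower section ‖ load = 1173 Ω.
V_wiper = 28.4 × 1173/(455.4 + 1173) = 20.5 V.

V ≈ 20.5 V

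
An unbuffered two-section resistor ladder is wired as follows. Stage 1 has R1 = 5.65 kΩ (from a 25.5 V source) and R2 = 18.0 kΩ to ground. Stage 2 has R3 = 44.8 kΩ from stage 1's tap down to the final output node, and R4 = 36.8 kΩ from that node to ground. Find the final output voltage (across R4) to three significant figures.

V_out ≈ 8.31 V

Stage 2 presents R3+R4 = 81.60 kΩ as a load on stage 1's tap.
Stage 1's lower leg becomes R2‖(R3+R4) = 14.75 kΩ, so V_mid = 25.5 × 14.75/20.40 = 18.44 V.
Stage 2 is itself unloaded: V_out = V_mid × R4/(R3+R4) = 18.44 × 36.8/81.60 = 8.31 V.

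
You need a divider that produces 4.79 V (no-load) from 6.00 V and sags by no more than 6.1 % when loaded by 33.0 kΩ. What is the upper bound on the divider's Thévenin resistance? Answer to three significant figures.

R_th ≤ 2.14 kΩ

Loading drop = R_th/(R_th + R_L) ≤ 0.0610, so R_th ≤ R_L · ε/(1−ε) = 33.0 kΩ × 0.0610/0.9390 = 2.14 kΩ.
(Any R1, R2 with R2/(R1+R2) = 0.798 and R1‖R2 ≤ 2.14 kΩ will meet the spec.)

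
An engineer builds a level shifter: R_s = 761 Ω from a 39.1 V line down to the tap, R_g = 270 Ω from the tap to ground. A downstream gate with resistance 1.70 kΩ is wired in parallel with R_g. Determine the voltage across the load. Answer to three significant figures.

V_out ≈ 9.17 V

The load sits in parallel with R_g: R_g‖R_L = (270 × 1700) / (270 + 1700) = 233.0 Ω.
V_out = 39.1 × 233.0 / (761 + 233.0) = 39.1 × 233.0/994.0 = 9.17 V.
(Unloaded it would have been 10.2 V.)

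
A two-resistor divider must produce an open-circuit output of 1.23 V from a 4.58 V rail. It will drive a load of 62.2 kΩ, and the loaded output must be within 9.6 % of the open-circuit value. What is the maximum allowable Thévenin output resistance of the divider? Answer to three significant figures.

Loading drop = R_th/(R_th + R_L) ≤ 0.0960, so R_th ≤ R_L · ε/(1−ε) = 62.2 kΩ × 0.0960/0.9040 = 6.61 kΩ.

R_th ≤ 6.61 kΩ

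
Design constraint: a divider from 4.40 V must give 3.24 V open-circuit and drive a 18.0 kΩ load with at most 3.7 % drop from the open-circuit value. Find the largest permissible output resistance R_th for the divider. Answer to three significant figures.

Loading drop = R_th/(R_th + R_L) ≤ 0.0370, so R_th ≤ R_L · ε/(1−ε) = 18.0 kΩ × 0.0370/0.9630 = 692 Ω.
(Any R1, R2 with R2/(R1+R2) = 0.736 and R1‖R2 ≤ 692 Ω will meet the spec.)

R_th ≤ 692 Ω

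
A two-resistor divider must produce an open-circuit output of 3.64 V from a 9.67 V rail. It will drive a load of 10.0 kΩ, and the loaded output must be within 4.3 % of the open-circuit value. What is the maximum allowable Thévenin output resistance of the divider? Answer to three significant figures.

R_th ≤ 449 Ω

Loading drop = R_th/(R_th + R_L) ≤ 0.0430, so R_th ≤ R_L · ε/(1−ε) = 10.0 kΩ × 0.0430/0.9570 = 449 Ω.
(Any R1, R2 with R2/(R1+R2) = 0.376 and R1‖R2 ≤ 449 Ω will meet the spec.)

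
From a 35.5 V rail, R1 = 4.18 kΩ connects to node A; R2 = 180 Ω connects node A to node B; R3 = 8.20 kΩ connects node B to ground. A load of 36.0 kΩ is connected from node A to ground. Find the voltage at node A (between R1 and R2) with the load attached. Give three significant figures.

V ≈ 22.0 V

Below node A the series string R2+R3 = 8380 Ω sits in parallel with the 36000 Ω load: 6798 Ω.
V_A = 35.5 × 6798/(4180 + 6798) = 22.0 V.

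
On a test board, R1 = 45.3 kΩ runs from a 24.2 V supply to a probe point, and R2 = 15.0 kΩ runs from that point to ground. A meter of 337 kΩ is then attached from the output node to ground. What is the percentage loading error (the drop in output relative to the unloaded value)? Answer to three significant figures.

3.24 %

The divider's output (Thévenin) resistance is R1‖R2 = 11.27 kΩ.
Fractional drop under load = R_th/(R_th + R_L) = 11.27 / (11.27 + 337) = 0.03236.
So the output falls by 3.24 %.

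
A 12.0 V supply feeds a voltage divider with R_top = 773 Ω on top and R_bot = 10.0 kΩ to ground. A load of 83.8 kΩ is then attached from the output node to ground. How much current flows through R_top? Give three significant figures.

R_bot‖R_L = 8934 Ω, so the source sees R_top + R_bot‖R_L = 9707 Ω.
I = 12.0 V / 9707 Ω = 1.24 mA.

I ≈ 1.24 mA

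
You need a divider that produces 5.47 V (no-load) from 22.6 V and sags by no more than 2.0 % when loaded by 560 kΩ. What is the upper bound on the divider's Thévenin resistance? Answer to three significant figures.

R_th ≤ 11.4 kΩ

Loading drop = R_th/(R_th + R_L) ≤ 0.0200, so R_th ≤ R_L · ε/(1−ε) = 560 kΩ × 0.0200/0.9800 = 11.4 kΩ.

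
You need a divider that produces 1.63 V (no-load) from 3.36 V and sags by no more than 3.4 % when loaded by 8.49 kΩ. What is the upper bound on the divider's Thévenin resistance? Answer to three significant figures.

R_th ≤ 299 Ω

Loading drop = R_th/(R_th + R_L) ≤ 0.0340, so R_th ≤ R_L · ε/(1−ε) = 8.49 kΩ × 0.0340/0.9660 = 299 Ω.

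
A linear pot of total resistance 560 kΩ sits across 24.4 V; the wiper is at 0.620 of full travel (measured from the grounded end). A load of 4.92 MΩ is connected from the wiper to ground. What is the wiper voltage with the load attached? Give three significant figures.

V ≈ 14.7 V

The wiper splits the pot into (1−α)R = 212.8 kΩ above and αR = 347.2 kΩ below.
Lower section ‖ load = 324.3 kΩ.
V_wiper = 24.4 × 324.3/(212.8 + 324.3) = 14.7 V.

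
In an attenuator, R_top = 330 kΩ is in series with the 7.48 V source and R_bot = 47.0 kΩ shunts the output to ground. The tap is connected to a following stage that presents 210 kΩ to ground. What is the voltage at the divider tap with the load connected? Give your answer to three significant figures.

V_out ≈ 0.780 V

The load sits in parallel with R_bot: R_bot‖R_L = (47.0 × 210) / (47.0 + 210) = 38.40 kΩ.
V_out = 7.48 × 38.40 / (330 + 38.40) = 7.48 × 38.40/368.4 = 0.780 V.
(Unloaded it would have been 0.933 V.)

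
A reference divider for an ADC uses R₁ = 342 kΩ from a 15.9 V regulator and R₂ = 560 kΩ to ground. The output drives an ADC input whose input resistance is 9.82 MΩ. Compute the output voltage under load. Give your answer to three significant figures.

V_out ≈ 9.66 V

The load sits in parallel with R₂: R₂‖R_L = (560 × 9820) / (560 + 9820) = 529.8 kΩ.
V_out = 15.9 × 529.8 / (342 + 529.8) = 15.9 × 529.8/871.8 = 9.66 V.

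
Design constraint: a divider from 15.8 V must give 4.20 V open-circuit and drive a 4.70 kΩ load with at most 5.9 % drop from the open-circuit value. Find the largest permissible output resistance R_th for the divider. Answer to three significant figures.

Loading drop = R_th/(R_th + R_L) ≤ 0.0590, so R_th ≤ R_L · ε/(1−ε) = 4.70 kΩ × 0.0590/0.9410 = 295 Ω.

R_th ≤ 295 Ω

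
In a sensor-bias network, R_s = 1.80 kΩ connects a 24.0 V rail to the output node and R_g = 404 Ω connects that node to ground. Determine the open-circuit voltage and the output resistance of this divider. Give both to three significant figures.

V_th is the open-circuit tap voltage: 24.0 × 404/(1800 + 404) = 4.40 V.
With the supply zeroed, R_s and R_g appear in parallel from the tap: R_th = R_s‖R_g = (1800 × 404)/2204 = 330 Ω.

V_th = 4.40 V, R_th = 330 Ω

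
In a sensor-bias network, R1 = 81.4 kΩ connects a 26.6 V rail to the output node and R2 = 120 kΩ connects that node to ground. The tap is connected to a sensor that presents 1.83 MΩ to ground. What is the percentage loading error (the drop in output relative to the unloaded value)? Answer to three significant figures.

2.58 %

The divider's output (Thévenin) resistance is R1‖R2 = 48.50 kΩ.
Fractional drop under load = R_th/(R_th + R_L) = 48.50 / (48.50 + 1830) = 0.02582.
So the output falls by 2.58 %.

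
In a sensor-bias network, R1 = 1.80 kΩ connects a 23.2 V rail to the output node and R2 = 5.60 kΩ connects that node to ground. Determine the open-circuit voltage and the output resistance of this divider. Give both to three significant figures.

V_th = 17.6 V, R_th = 1.36 kΩ

V_th is the open-circuit tap voltage: 23.2 × 5.60/(1.80 + 5.60) = 17.6 V.
With the supply zeroed, R1 and R2 appear in parallel from the tap: R_th = R1‖R2 = (1.80 × 5.60)/7.400 = 1.36 kΩ.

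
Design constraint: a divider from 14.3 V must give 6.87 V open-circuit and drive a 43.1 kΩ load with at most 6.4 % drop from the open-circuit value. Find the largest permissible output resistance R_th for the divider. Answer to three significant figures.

R_th ≤ 2.95 kΩ

Loading drop = R_th/(R_th + R_L) ≤ 0.0640, so R_th ≤ R_L · ε/(1−ε) = 43.1 kΩ × 0.0640/0.9360 = 2.95 kΩ.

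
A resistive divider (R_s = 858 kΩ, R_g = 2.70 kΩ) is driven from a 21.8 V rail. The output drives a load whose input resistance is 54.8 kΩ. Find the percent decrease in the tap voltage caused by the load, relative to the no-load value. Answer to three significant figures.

The divider's output (Thévenin) resistance is R_s‖R_g = 2.692 kΩ.
Fractional drop under load = R_th/(R_th + R_L) = 2.692 / (2.692 + 54.8) = 0.04682.
So the output falls by 4.68 %.

4.68 %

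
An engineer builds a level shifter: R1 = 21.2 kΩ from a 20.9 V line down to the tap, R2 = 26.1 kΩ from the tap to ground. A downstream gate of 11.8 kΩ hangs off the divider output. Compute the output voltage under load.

The load sits in parallel with R2: R2‖R_L = (26.1 × 11.8) / (26.1 + 11.8) = 8.126 kΩ.
V_out = 20.9 × 8.126 / (21.2 + 8.126) = 20.9 × 8.126/29.33 = 5.79 V.
(Unloaded it would have been 11.5 V.)

V_out ≈ 5.79 V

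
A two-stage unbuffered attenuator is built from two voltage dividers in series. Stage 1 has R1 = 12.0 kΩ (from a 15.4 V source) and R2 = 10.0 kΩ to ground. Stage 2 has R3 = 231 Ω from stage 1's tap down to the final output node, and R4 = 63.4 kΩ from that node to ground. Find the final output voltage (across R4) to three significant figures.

V_out ≈ 6.42 V

Stage 2 presents R3+R4 = 63630 Ω as a load on stage 1's tap.
Stage 1's lower leg becomes R2‖(R3+R4) = 8642 Ω, so V_mid = 15.4 × 8642/20640 = 6.447 V.
Stage 2 is itself unloaded: V_out = V_mid × R4/(R3+R4) = 6.447 × 63400/63630 = 6.42 V.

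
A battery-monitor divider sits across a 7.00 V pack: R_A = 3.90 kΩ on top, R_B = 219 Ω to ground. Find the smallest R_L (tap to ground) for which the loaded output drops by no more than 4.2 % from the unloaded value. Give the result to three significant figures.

R_L(min) ≈ 4.73 kΩ

Output resistance R_th = R_A‖R_B = (3900 × 219)/4119 = 207.4 Ω.
The fractional drop is R_th/(R_th + R_L); requiring this ≤ 0.0420 gives R_L ≥ R_th(1/0.0420 − 1) = 207.4 × 22.81 = 4.73 kΩ.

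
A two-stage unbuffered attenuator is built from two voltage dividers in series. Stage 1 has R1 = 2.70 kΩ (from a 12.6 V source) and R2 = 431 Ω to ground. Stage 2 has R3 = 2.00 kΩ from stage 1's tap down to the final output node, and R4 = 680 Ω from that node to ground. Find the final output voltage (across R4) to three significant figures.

Stage 2 presents R3+R4 = 2680 Ω as a load on stage 1's tap.
Stage 1's lower leg becomes R2‖(R3+R4) = 371.3 Ω, so V_mid = 12.6 × 371.3/3071 = 1.523 V.
Stage 2 is itself unloaded: V_out = V_mid × R4/(R3+R4) = 1.523 × 680/2680 = 0.386 V.

V_out ≈ 0.386 V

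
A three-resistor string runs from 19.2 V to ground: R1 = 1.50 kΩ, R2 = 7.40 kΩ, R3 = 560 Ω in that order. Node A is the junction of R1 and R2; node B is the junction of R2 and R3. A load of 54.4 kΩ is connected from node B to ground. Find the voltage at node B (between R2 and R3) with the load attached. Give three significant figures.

V ≈ 1.13 V

At node B, R3 is in parallel with the load: R3‖R_L = 554.3 Ω.
Below node A the resistance is R2 + (R3‖R_L) = 7954 Ω, so V_A = 19.2 × 7954/9454 = 16.15 V.
Then V_B = V_A × (R3‖R_L)/(R2 + R3‖R_L) = 16.15 × 554.3/7954 = 1.13 V.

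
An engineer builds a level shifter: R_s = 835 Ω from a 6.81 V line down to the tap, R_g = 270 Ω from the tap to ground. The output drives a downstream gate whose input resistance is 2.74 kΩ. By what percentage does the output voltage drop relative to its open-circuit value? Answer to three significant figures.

6.93 %

The divider's output (Thévenin) resistance is R_s‖R_g = 204.0 Ω.
Fractional drop under load = R_th/(R_th + R_L) = 204.0 / (204.0 + 2740) = 0.06930.
So the output falls by 6.93 %.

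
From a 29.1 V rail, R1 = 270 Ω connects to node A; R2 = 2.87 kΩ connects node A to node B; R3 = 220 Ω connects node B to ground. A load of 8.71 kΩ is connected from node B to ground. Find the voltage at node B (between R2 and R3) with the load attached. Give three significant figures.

At node B, R3 is in parallel with the load: R3‖R_L = 214.6 Ω.
Below node A the resistance is R2 + (R3‖R_L) = 3085 Ω, so V_A = 29.1 × 3085/3355 = 26.76 V.
Then V_B = V_A × (R3‖R_L)/(R2 + R3‖R_L) = 26.76 × 214.6/3085 = 1.86 V.

V ≈ 1.86 V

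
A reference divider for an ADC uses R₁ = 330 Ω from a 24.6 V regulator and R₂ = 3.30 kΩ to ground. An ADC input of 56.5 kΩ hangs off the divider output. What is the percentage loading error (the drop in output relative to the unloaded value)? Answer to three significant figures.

The divider's output (Thévenin) resistance is R₁‖R₂ = 300.0 Ω.
Fractional drop under load = R_th/(R_th + R_L) = 300.0 / (300.0 + 56500) = 0.005282.
So the output falls by 0.528 %.

0.528 %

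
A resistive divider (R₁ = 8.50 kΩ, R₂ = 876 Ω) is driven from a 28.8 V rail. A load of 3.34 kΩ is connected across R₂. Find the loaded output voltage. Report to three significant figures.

The load sits in parallel with R₂: R₂‖R_L = (876 × 3340) / (876 + 3340) = 694.0 Ω.
V_out = 28.8 × 694.0 / (8500 + 694.0) = 28.8 × 694.0/9194 = 2.17 V.
(Unloaded it would have been 2.69 V.)

V_out ≈ 2.17 V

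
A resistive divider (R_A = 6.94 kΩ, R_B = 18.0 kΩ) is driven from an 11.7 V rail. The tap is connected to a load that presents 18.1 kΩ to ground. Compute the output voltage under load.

V_out ≈ 6.61 V

The load sits in parallel with R_B: R_B‖R_L = (18.0 × 18.1) / (18.0 + 18.1) = 9.025 kΩ.
V_out = 11.7 × 9.025 / (6.94 + 9.025) = 11.7 × 9.025/15.96 = 6.61 V.
(Unloaded it would have been 8.44 V.)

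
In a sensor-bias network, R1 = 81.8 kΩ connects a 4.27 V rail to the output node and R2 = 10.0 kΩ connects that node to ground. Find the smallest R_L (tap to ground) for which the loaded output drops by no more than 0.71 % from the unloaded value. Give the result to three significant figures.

R_L(min) ≈ 1.25 MΩ

Output resistance R_th = R1‖R2 = (81.8 × 10.0)/91.80 = 8.911 kΩ.
The fractional drop is R_th/(R_th + R_L); requiring this ≤ 0.00710 gives R_L ≥ R_th(1/0.00710 − 1) = 8.911 × 139.8 = 1.25 MΩ.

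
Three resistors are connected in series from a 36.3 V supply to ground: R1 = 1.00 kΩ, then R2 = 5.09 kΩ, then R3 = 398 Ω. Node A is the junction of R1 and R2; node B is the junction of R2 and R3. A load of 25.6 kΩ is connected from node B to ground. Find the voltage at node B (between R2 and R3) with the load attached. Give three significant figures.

At node B, R3 is in parallel with the load: R3‖R_L = 391.9 Ω.
Below node A the resistance is R2 + (R3‖R_L) = 5482 Ω, so V_A = 36.3 × 5482/6482 = 30.70 V.
Then V_B = V_A × (R3‖R_L)/(R2 + R3‖R_L) = 30.70 × 391.9/5482 = 2.19 V.

V ≈ 2.19 V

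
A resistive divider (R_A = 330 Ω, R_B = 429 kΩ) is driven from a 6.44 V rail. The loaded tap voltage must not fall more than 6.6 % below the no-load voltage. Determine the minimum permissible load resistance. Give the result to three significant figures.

Output resistance R_th = R_A‖R_B = (330 × 429000)/429300 = 329.7 Ω.
The fractional drop is R_th/(R_th + R_L); requiring this ≤ 0.0660 gives R_L ≥ R_th(1/0.0660 − 1) = 329.7 × 14.15 = 4.67 kΩ.

R_L(min) ≈ 4.67 kΩ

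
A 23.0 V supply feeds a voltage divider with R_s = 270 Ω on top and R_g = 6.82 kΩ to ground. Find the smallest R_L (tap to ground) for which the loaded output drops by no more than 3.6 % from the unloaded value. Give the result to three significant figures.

Output resistance R_th = R_s‖R_g = (270 × 6820)/7090 = 259.7 Ω.
The fractional drop is R_th/(R_th + R_L); requiring this ≤ 0.0360 gives R_L ≥ R_th(1/0.0360 − 1) = 259.7 × 26.78 = 6.95 kΩ.

R_L(min) ≈ 6.95 kΩ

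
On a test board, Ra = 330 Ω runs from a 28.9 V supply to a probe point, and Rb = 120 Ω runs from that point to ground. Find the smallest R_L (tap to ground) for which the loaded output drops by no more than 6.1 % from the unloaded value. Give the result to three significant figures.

R_L(min) ≈ 1.35 kΩ

Output resistance R_th = Ra‖Rb = (330 × 120)/450.0 = 88.00 Ω.
The fractional drop is R_th/(R_th + R_L); requiring this ≤ 0.0610 gives R_L ≥ R_th(1/0.0610 − 1) = 88.00 × 15.39 = 1.35 kΩ.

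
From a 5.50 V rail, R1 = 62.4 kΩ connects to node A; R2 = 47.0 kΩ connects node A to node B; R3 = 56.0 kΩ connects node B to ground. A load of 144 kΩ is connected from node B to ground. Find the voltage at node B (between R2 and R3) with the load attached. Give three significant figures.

At node B, R3 is in parallel with the load: R3‖R_L = 40.32 kΩ.
Below node A the resistance is R2 + (R3‖R_L) = 87.32 kΩ, so V_A = 5.50 × 87.32/149.7 = 3.208 V.
Then V_B = V_A × (R3‖R_L)/(R2 + R3‖R_L) = 3.208 × 40.32/87.32 = 1.48 V.

V ≈ 1.48 V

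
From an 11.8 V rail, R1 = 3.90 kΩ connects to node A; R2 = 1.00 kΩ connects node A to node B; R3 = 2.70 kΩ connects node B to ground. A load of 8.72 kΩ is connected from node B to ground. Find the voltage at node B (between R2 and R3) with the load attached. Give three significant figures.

At node B, R3 is in parallel with the load: R3‖R_L = 2.062 kΩ.
Below node A the resistance is R2 + (R3‖R_L) = 3.062 kΩ, so V_A = 11.8 × 3.062/6.962 = 5.189 V.
Then V_B = V_A × (R3‖R_L)/(R2 + R3‖R_L) = 5.189 × 2.062/3.062 = 3.49 V.

V ≈ 3.49 V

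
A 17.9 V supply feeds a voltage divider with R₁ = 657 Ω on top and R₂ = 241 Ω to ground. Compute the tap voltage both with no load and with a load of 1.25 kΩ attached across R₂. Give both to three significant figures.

Open-circuit: V = 17.9 × 241/(657 + 241) = 4.80 V.
With the load, R₂ becomes R₂‖R_L = 202.0 Ω, so V = 17.9 × 202.0/859.0 = 4.21 V.

Unloaded: 4.80 V; loaded: 4.21 V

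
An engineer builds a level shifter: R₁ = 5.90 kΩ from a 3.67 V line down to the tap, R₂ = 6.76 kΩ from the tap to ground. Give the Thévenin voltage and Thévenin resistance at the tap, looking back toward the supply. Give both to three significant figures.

V_th = 1.96 V, R_th = 3.15 kΩ

V_th is the open-circuit tap voltage: 3.67 × 6.76/(5.90 + 6.76) = 1.96 V.
With the supply zeroed, R₁ and R₂ appear in parallel from the tap: R_th = R₁‖R₂ = (5.90 × 6.76)/12.66 = 3.15 kΩ.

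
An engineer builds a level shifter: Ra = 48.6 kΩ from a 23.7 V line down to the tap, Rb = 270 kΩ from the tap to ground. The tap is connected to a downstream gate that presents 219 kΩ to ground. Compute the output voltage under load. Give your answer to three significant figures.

The load sits in parallel with Rb: Rb‖R_L = (270 × 219) / (270 + 219) = 120.9 kΩ.
V_out = 23.7 × 120.9 / (48.6 + 120.9) = 23.7 × 120.9/169.5 = 16.9 V.

V_out ≈ 16.9 V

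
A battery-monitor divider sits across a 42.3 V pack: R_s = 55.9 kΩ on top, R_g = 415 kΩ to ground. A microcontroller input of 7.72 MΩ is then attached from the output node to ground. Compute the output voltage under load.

V_out ≈ 37.0 V

The load sits in parallel with R_g: R_g‖R_L = (415 × 7720) / (415 + 7720) = 393.8 kΩ.
V_out = 42.3 × 393.8 / (55.9 + 393.8) = 42.3 × 393.8/449.7 = 37.0 V.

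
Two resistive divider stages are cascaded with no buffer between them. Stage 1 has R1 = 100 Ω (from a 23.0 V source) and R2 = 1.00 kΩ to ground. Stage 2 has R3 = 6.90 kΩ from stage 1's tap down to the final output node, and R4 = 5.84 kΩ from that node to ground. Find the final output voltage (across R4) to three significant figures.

Stage 2 presents R3+R4 = 12740 Ω as a load on stage 1's tap.
Stage 1's lower leg becomes R2‖(R3+R4) = 927.2 Ω, so V_mid = 23.0 × 927.2/1027 = 20.76 V.
Stage 2 is itself unloaded: V_out = V_mid × R4/(R3+R4) = 20.76 × 5840/12740 = 9.52 V.

V_out ≈ 9.52 V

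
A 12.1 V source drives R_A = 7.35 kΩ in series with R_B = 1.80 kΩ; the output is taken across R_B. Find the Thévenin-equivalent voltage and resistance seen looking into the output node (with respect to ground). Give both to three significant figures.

V_th is the open-circuit tap voltage: 12.1 × 1.80/(7.35 + 1.80) = 2.38 V.
With the supply zeroed, R_A and R_B appear in parallel from the tap: R_th = R_A‖R_B = (7.35 × 1.80)/9.150 = 1.45 kΩ.

V_th = 2.38 V, R_th = 1.45 kΩ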